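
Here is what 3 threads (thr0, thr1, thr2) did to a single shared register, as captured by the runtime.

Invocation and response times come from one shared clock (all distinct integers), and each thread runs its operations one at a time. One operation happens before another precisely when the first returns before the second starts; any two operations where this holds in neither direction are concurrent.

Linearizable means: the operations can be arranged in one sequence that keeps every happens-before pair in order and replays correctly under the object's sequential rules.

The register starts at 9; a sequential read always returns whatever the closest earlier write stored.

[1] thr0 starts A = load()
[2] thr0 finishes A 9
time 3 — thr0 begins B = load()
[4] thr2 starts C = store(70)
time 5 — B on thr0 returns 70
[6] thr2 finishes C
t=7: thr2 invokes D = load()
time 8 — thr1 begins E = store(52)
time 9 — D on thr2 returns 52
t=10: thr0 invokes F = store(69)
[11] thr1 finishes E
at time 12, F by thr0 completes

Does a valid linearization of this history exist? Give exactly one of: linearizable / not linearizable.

a witness: A, C, B, E, D, F
step 1: A load() → 9 — value 9
step 2: C store(70) — value 70
step 3: B load() → 70 — value 70
step 4: E store(52) — value 52
step 5: D load() → 52 — value 52
step 6: F store(69) — value 69

linearizable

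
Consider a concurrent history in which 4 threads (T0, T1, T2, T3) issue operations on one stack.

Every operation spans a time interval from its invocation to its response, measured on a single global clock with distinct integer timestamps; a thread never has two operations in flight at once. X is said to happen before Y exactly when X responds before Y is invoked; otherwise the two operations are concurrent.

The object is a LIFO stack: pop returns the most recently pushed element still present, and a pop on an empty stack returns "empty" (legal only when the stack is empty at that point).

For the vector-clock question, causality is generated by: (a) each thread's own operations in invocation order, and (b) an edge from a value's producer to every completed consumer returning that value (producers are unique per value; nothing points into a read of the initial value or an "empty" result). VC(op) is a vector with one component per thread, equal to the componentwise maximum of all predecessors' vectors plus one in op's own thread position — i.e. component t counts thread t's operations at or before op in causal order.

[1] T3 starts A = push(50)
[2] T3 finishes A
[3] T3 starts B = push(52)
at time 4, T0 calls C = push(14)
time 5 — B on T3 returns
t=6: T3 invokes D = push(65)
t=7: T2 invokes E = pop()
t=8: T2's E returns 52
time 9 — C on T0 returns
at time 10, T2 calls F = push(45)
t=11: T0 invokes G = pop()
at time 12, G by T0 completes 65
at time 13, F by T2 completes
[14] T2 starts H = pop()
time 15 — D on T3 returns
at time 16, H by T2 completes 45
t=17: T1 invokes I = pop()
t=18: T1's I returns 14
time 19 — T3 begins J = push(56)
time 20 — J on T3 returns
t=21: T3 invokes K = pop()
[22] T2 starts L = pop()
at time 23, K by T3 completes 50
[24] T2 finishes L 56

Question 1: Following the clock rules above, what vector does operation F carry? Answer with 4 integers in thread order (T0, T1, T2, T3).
VC(A, invoked at 1): no causal predecessors; +1 on T3 → (0, 0, 0, 1)
VC(C, invoked at 4): no causal predecessors; +1 on T0 → (1, 0, 0, 0)
from VC(A)=(0, 0, 0, 1), B (invoked 3) maxes components and bumps T3 → (0, 0, 0, 2)
from VC(C)=(1, 0, 0, 0), I (invoked 17) maxes components and bumps T1 → (1, 1, 0, 0)
from VC(B)=(0, 0, 0, 2), D (invoked 6) maxes components and bumps T3 → (0, 0, 0, 3)
from VC(B)=(0, 0, 0, 2), E (invoked 7) maxes components and bumps T2 → (0, 0, 1, 2)
from VC(D)=(0, 0, 0, 3), J (invoked 19) maxes components and bumps T3 → (0, 0, 0, 4)
from VC(E)=(0, 0, 1, 2), F (invoked 10) maxes components and bumps T2 → (0, 0, 2, 2)
from VC(A)=(0, 0, 0, 1), VC(J)=(0, 0, 0, 4), K (invoked 21) maxes components and bumps T3 → (0, 0, 0, 5)
from VC(F)=(0, 0, 2, 2), H (invoked 14) maxes components and bumps T2 → (0, 0, 3, 2)
from VC(C)=(1, 0, 0, 0), VC(D)=(0, 0, 0, 3), G (invoked 11) maxes components and bumps T0 → (2, 0, 0, 3)
from VC(H)=(0, 0, 3, 2), VC(J)=(0, 0, 0, 4), L (invoked 22) maxes components and bumps T2 → (0, 0, 4, 4)
target: VC(F) = (0, 0, 2, 2)

(0, 0, 2, 2)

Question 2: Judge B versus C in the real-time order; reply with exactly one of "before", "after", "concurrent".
B spans [3,5], C spans [4,9]
the intervals overlap in both directions

concurrent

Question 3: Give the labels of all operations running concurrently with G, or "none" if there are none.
G runs from 11 to 12; window-overlapping ops are concurrent
A [1,2]: before
B [3,5]: before
C [4,9]: before
D [6,15]: concurrent
E [7,8]: before
F [10,13]: concurrent
H [14,16]: after
I [17,18]: after
J [19,20]: after
K [21,23]: after
L [22,24]: after

D, F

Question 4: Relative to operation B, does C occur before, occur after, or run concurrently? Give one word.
C spans [4,9], B spans [3,5]
the intervals overlap in both directions

concurrent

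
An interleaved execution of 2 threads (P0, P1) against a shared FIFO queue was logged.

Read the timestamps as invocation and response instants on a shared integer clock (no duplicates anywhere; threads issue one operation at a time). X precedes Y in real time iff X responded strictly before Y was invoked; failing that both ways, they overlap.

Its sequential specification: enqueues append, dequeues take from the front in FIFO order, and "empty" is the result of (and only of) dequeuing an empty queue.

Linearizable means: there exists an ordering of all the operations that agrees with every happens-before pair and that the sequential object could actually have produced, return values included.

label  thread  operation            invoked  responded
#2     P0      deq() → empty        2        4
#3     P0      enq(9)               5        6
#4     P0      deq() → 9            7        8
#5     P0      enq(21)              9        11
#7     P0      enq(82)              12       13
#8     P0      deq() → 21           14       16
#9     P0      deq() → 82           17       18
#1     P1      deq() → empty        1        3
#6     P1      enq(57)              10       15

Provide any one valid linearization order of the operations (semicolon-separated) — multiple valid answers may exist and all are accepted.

1. #1 deq() → empty, leaving queue <>
2. #2 deq() → empty, leaving queue <>
3. #3 enq(9), leaving queue <9>
4. #4 deq() → 9, leaving queue <>
5. #5 enq(21), leaving queue <21>
6. #7 enq(82), leaving queue <21,82>
7. #6 enq(57), leaving queue <21,82,57>
8. #8 deq() → 21, leaving queue <82,57>
9. #9 deq() → 82, leaving queue <57>

#1; #2; #3; #4; #5; #7; #6; #8; #9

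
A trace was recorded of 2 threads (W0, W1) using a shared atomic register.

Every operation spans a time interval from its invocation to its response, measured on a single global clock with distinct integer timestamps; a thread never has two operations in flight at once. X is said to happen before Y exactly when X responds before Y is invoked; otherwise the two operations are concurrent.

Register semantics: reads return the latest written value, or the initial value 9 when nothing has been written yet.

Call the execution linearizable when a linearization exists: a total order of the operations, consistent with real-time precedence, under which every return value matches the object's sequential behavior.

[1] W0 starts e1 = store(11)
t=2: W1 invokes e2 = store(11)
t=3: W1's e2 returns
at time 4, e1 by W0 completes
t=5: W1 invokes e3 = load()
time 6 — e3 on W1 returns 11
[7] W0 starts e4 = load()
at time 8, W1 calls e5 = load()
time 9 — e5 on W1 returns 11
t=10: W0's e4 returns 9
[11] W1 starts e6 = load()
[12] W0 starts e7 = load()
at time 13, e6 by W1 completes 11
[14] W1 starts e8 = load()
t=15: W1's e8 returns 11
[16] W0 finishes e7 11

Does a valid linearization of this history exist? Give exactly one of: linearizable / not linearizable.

not linearizable

prefix check: 1..9 passes, 1..10 fails once e4's time-10 response joins
5 completed operations, 4 real-time-consistent orders — every atomic register replay fails
take e1, e2, e3, e4, e5: step 4 already fails, because e4 load() → 9 cannot occur there
take e1, e2, e3, e5, e4: step 5 already fails, because e4 load() → 9 cannot occur there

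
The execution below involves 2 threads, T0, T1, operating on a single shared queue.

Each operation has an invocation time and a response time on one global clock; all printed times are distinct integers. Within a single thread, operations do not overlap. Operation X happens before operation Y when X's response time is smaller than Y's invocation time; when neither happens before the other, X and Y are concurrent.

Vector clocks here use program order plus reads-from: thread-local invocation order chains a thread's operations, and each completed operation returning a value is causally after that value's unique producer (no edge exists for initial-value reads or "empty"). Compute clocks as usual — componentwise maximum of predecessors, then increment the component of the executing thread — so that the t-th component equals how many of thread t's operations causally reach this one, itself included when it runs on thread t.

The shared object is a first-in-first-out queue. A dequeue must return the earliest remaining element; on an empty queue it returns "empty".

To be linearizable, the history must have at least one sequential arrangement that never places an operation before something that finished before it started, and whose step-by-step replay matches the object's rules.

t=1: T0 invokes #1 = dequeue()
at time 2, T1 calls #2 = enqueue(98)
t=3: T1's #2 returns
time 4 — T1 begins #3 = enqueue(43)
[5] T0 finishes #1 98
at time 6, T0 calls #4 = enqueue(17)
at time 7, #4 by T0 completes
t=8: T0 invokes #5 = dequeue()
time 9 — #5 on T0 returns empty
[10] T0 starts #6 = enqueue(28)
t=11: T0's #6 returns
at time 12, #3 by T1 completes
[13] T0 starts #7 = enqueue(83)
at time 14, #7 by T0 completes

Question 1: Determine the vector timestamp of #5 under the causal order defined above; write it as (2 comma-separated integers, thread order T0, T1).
(3, 1)

no predecessors for #2 (invoked 2): T1 increments from zero → (0, 1)
invoked at 4, #3 merges VC(#2)=(0, 1) and bumps T1's slot → (0, 2)
invoked at 1, #1 merges VC(#2)=(0, 1) and bumps T0's slot → (1, 1)
invoked at 6, #4 merges VC(#1)=(1, 1) and bumps T0's slot → (2, 1)
invoked at 8, #5 merges VC(#4)=(2, 1) and bumps T0's slot → (3, 1)
invoked at 10, #6 merges VC(#5)=(3, 1) and bumps T0's slot → (4, 1)
invoked at 13, #7 merges VC(#6)=(4, 1) and bumps T0's slot → (5, 1)
target: VC(#5) = (3, 1)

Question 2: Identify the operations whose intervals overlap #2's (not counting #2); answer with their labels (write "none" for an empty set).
#1

#2 runs from 2 to 3; window-overlapping ops are concurrent
#1 [1,5]: concurrent
#3 [4,12]: after
#4 [6,7]: after
#5 [8,9]: after
#6 [10,11]: after
#7 [13,14]: after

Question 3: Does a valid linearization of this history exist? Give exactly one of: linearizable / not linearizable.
not linearizable

events 1..8 are fine; event 9 — the response of #5 at time 9 — makes the prefix non-linearizable
checked exhaustively: 2 real-time-consistent orders of 4 completed operations, zero legal queue replays
including or dropping the 1 pending operation (#3) in any combination fails
take #1, #2, #4, #5 (pending dropped): step 1 already fails, because #1 dequeue() → 98 cannot occur there
take #2, #1, #4, #5 (pending dropped): step 4 already fails, because #5 dequeue() → empty cannot occur there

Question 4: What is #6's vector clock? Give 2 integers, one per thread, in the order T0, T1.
(4, 1)

#2 (invocation 2): nothing precedes it; T1's component alone gives (0, 1)
#3 (invocation 4): componentwise max over VC(#2)=(0, 1), +1 at T1, giving (0, 2)
#1 (invocation 1): componentwise max over VC(#2)=(0, 1), +1 at T0, giving (1, 1)
#4 (invocation 6): componentwise max over VC(#1)=(1, 1), +1 at T0, giving (2, 1)
#5 (invocation 8): componentwise max over VC(#4)=(2, 1), +1 at T0, giving (3, 1)
#6 (invocation 10): componentwise max over VC(#5)=(3, 1), +1 at T0, giving (4, 1)
#7 (invocation 13): componentwise max over VC(#6)=(4, 1), +1 at T0, giving (5, 1)
target: VC(#6) = (4, 1)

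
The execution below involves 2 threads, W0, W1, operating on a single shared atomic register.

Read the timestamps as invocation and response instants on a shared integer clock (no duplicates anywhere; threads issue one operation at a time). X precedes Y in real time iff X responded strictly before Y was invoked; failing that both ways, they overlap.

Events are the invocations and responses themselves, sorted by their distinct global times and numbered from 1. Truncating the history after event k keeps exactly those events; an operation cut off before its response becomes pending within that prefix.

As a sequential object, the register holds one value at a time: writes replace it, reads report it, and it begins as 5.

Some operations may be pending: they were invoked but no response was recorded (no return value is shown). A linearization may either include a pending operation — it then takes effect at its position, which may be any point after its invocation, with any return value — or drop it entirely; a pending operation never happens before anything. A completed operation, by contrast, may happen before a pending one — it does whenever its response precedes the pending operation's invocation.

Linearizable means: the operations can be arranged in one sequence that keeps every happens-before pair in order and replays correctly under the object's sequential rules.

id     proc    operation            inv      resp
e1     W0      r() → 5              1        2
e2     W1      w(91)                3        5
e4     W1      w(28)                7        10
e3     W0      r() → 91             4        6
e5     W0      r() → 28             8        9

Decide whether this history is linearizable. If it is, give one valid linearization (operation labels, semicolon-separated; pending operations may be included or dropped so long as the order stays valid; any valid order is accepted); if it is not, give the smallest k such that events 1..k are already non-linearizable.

1. e1 r() → 5, leaving value 5
2. e2 w(91), leaving value 91
3. e3 r() → 91, leaving value 91
4. e4 w(28), leaving value 28
5. e5 r() → 28, leaving value 28

linearizable — witness: e1; e2; e3; e4; e5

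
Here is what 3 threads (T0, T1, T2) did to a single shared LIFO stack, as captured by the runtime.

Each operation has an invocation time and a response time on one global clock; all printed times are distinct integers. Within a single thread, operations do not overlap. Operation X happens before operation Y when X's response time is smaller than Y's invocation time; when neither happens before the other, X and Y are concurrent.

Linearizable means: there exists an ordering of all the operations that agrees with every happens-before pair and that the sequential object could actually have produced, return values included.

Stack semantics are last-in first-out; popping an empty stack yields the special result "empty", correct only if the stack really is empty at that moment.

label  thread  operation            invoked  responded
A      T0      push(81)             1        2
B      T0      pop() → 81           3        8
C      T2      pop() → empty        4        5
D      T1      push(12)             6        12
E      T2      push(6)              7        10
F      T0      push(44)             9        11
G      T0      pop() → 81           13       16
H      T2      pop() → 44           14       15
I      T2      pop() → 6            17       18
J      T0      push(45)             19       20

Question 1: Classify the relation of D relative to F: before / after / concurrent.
D spans [6,12], F spans [9,11]
the intervals overlap in both directions

concurrent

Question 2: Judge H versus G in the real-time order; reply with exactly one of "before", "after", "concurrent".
H spans [14,15], G spans [13,16]
the intervals overlap in both directions

concurrent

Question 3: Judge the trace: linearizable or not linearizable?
events 1..15 are fine; event 16 — the response of G at time 16 — makes the prefix non-linearizable
all 36 real-time-respecting orders fail — 8 completed LIFO stack operations, no legal replay
one such order, A, B, C, D, E, F, G, H, breaks at step 7 where G pop() → 81 is illegal
one such order, A, B, C, D, E, F, H, G, breaks at step 8 where G pop() → 81 is illegal

not linearizable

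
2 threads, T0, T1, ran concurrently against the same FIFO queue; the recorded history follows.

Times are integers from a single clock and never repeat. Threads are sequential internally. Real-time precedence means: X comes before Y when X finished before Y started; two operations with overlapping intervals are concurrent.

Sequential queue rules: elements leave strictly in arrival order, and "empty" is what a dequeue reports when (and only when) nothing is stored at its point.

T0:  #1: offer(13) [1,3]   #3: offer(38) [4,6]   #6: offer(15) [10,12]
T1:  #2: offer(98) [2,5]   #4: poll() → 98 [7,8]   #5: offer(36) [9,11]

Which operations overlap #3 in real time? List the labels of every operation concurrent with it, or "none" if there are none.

#3 spans [4,6]: anything still running between times 4 and 6 counts as concurrent
#1 [1,3]: before
#2 [2,5]: concurrent
#4 [7,8]: after
#5 [9,11]: after
#6 [10,12]: after

#2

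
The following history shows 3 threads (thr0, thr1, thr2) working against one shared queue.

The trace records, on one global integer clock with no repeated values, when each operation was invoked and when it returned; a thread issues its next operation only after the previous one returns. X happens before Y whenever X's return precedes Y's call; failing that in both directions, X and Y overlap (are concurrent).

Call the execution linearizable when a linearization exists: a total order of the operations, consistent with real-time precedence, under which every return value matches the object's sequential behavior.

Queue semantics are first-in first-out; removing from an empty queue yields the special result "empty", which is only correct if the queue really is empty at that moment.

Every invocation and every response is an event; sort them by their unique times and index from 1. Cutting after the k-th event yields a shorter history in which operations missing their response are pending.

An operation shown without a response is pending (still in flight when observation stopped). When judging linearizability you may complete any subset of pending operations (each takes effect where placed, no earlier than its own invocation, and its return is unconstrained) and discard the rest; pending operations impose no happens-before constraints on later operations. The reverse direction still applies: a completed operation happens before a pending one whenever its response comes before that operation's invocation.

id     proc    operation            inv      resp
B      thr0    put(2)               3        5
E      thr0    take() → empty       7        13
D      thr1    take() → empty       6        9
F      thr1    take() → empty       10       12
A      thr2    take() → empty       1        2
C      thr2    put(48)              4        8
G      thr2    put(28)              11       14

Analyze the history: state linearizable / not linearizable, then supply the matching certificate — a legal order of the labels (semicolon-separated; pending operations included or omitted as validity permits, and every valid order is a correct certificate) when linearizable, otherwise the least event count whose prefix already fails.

not linearizable — minimal violating prefix: 12 events

already the first 12 events (up to F's response at time 12) admit no linearization; the first 11 still do
3 orders of the 5 completed queue ops respect real time; none is legal
include/drop combinations of the 2 pending operations (E, G) were all tried; none helps
take A, B, C, D, F (pending dropped): step 4 already fails, because D take() → empty cannot occur there
take A, B, D, C, F (pending dropped): step 3 already fails, because D take() → empty cannot occur there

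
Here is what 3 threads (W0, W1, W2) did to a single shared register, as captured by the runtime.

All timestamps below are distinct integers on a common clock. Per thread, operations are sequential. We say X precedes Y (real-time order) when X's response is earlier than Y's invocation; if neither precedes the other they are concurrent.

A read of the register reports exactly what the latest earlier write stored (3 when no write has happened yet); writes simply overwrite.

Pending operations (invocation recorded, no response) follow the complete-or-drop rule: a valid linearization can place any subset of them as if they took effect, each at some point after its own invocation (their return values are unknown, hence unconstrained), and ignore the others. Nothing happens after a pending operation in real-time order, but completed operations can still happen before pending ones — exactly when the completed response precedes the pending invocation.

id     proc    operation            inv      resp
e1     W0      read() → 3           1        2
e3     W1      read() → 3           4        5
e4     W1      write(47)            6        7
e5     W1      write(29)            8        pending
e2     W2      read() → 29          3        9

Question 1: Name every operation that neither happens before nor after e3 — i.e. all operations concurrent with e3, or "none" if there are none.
Answer: e2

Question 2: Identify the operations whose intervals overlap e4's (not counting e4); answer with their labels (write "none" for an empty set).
Answer: e2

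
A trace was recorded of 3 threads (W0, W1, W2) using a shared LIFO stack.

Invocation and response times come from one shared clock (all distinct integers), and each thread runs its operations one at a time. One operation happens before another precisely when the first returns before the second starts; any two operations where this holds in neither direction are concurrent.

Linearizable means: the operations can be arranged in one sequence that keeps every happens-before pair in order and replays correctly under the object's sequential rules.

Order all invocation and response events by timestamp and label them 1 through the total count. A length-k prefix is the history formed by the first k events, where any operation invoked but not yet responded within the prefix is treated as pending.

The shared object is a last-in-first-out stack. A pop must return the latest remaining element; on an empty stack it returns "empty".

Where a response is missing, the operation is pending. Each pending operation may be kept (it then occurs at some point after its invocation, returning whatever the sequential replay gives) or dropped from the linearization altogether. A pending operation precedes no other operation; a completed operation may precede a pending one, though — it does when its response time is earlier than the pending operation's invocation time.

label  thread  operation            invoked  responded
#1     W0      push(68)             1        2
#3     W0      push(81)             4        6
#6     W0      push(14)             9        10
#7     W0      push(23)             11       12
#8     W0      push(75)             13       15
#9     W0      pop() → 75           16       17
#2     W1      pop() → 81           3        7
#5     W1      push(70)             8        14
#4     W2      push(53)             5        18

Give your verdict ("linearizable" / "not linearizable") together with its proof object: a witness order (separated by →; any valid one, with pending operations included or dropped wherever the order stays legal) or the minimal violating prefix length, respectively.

after step 1 (#1 push(68)): stack <68>
after step 2 (#3 push(81)): stack <68,81>
after step 3 (#2 pop() → 81): stack <68>
after step 4 (#4 push(53)): stack <68,53>
after step 5 (#5 push(70)): stack <68,53,70>
after step 6 (#6 push(14)): stack <68,53,70,14>
after step 7 (#7 push(23)): stack <68,53,70,14,23>
after step 8 (#8 push(75)): stack <68,53,70,14,23,75>
after step 9 (#9 pop() → 75): stack <68,53,70,14,23>

linearizable — witness: #1 → #3 → #2 → #4 → #5 → #6 → #7 → #8 → #9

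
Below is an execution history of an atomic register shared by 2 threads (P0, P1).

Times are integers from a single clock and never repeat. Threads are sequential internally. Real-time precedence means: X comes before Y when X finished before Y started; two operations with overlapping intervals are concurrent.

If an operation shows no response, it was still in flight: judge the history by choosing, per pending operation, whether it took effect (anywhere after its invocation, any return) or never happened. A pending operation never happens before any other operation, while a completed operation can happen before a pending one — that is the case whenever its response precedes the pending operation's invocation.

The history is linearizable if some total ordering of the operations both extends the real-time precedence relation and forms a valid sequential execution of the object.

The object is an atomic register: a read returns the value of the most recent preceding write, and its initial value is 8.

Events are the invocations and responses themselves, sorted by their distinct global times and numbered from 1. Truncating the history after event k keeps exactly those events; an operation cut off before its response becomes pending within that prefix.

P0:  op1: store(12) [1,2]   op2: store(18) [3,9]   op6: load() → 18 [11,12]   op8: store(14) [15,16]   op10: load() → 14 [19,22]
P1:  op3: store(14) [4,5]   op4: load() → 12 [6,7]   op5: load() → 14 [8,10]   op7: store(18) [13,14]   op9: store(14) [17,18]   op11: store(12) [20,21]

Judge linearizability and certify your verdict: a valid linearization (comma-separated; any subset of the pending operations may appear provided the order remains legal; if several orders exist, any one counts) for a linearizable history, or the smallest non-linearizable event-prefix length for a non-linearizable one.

not linearizable — minimal violating prefix: 7 events

prefix check: 1..6 passes, 1..7 fails once op4's time-7 response joins
exactly one order of the 3 completed ops respects real time; the atomic register replay fails
including or dropping the 1 pending operation (op2) in any combination fails
for example op1, op3, op4 (pending dropped) fails at step 3: op4 load() → 12 is not legal there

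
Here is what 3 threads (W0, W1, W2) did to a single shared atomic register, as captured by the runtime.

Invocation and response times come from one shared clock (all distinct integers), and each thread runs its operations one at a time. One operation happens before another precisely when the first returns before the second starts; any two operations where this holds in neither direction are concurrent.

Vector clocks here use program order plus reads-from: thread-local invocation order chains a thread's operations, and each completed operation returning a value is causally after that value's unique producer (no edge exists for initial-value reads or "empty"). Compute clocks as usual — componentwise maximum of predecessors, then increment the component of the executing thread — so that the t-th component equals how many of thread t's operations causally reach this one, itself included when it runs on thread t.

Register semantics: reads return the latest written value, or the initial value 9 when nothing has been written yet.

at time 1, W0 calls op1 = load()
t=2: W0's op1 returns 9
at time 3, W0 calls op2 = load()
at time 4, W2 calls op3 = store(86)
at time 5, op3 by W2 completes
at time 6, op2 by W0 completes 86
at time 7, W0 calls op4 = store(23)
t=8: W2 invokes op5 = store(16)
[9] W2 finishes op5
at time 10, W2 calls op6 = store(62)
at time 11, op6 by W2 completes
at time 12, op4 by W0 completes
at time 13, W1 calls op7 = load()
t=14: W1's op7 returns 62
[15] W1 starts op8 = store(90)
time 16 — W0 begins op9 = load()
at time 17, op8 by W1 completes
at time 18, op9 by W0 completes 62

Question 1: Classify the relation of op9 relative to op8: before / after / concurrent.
op9 spans [16,18], op8 spans [15,17]
the intervals overlap in both directions

concurrent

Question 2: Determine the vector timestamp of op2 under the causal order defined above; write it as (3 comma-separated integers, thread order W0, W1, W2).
VC(op3, invoked at 4): no causal predecessors; +1 on W2 → (0, 0, 1)
VC(op1, invoked at 1): no causal predecessors; +1 on W0 → (1, 0, 0)
op5, invoked 8, takes VC(op3)=(0, 0, 1) under max, adds 1 for W2 → (0, 0, 2)
op6, invoked 10, takes VC(op5)=(0, 0, 2) under max, adds 1 for W2 → (0, 0, 3)
op2, invoked 3, takes VC(op1)=(1, 0, 0), VC(op3)=(0, 0, 1) under max, adds 1 for W0 → (2, 0, 1)
op7, invoked 13, takes VC(op6)=(0, 0, 3) under max, adds 1 for W1 → (0, 1, 3)
op4, invoked 7, takes VC(op2)=(2, 0, 1) under max, adds 1 for W0 → (3, 0, 1)
op8, invoked 15, takes VC(op7)=(0, 1, 3) under max, adds 1 for W1 → (0, 2, 3)
op9, invoked 16, takes VC(op4)=(3, 0, 1), VC(op6)=(0, 0, 3) under max, adds 1 for W0 → (4, 0, 3)
target: VC(op2) = (2, 0, 1)

(2, 0, 1)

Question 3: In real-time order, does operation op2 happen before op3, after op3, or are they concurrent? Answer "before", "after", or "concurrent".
op2 spans [3,6], op3 spans [4,5]
the intervals overlap in both directions

concurrent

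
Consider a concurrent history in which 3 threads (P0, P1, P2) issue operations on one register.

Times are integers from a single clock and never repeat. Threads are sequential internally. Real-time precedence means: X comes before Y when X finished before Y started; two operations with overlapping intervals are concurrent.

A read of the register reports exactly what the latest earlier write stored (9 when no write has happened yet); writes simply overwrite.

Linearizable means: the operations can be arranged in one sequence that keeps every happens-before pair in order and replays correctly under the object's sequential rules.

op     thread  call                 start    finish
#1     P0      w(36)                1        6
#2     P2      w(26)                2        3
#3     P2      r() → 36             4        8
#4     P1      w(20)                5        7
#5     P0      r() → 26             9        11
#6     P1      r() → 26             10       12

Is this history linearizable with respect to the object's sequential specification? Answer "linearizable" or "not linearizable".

events 1..10 are fine; event 11 — the response of #5 at time 11 — makes the prefix non-linearizable
8 orders of the 5 completed register ops respect real time; none is legal
including or dropping the 1 pending operation (#6) in any combination fails
for example #1, #2, #3, #4, #5 (pending dropped) fails at step 3: #3 r() → 36 is not legal there
for example #1, #2, #4, #3, #5 (pending dropped) fails at step 4: #3 r() → 36 is not legal there

not linearizable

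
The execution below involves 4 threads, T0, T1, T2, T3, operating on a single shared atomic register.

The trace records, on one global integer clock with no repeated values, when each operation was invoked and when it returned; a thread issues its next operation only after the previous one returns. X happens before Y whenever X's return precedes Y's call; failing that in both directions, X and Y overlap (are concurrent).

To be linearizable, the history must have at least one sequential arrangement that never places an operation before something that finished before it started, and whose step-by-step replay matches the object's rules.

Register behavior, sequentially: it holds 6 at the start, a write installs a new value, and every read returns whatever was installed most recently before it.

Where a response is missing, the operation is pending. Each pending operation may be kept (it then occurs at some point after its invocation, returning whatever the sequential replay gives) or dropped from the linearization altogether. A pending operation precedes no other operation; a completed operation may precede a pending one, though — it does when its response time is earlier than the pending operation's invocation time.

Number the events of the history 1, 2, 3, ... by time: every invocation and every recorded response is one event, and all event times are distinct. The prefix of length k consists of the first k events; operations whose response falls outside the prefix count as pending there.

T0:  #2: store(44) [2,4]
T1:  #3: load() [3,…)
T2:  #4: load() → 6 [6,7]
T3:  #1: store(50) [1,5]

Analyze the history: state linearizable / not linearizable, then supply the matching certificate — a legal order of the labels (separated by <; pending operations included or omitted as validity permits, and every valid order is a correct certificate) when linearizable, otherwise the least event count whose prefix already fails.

not linearizable — minimal violating prefix: 7 events

events 1..6 are fine; event 7 — the response of #4 at time 7 — makes the prefix non-linearizable
all 2 real-time-respecting orders fail — 3 completed atomic register operations, no legal replay
include/drop combinations of the 1 pending operation (#3) were all tried; none helps
e.g. #1, #2, #4 (pending dropped): illegal at step 3, since #4 load() → 6 cannot apply there
e.g. #2, #1, #4 (pending dropped): illegal at step 3, since #4 load() → 6 cannot apply there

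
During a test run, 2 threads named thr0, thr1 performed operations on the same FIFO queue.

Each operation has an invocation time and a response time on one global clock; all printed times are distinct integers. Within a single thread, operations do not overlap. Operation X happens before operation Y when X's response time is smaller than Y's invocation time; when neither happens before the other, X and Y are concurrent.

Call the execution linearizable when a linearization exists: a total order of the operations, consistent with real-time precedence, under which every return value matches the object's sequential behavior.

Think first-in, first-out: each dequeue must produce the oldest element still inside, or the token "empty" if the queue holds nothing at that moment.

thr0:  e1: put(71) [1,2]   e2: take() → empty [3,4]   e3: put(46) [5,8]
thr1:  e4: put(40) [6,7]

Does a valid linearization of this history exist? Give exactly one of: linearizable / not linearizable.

not linearizable

cut after 3 events: linearizable; cut after 4 events (e2 responds, time 4): not linearizable
the sole real-time-consistent order of 2 completed operations fails the FIFO queue replay
take e1, e2: step 2 already fails, because e2 take() → empty cannot occur there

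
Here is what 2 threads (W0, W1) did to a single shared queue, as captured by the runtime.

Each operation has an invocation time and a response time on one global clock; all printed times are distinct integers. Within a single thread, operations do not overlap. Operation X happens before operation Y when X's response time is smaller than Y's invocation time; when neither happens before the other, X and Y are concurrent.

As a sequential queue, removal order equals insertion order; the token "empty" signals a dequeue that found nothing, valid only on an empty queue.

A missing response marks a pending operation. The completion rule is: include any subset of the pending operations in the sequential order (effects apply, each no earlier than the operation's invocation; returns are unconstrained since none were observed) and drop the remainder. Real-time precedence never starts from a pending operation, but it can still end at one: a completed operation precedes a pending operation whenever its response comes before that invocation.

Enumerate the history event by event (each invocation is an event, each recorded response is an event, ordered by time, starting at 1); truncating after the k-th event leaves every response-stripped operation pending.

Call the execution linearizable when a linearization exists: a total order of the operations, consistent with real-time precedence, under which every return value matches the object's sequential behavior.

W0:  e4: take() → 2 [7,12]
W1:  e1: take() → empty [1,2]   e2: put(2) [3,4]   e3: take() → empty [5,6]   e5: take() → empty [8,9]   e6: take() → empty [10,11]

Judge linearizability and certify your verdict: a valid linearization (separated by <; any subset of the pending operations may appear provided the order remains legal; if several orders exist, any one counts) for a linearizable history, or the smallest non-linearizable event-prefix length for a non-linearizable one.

the violation lands at event 6, e3's response at time 6: events 1..5 linearize, events 1..6 do not
one real-time candidate order over the 3 completed operations — the queue replay rejects it
take e1, e2, e3: step 3 already fails, because e3 take() → empty cannot occur there

not linearizable — minimal violating prefix: 6 events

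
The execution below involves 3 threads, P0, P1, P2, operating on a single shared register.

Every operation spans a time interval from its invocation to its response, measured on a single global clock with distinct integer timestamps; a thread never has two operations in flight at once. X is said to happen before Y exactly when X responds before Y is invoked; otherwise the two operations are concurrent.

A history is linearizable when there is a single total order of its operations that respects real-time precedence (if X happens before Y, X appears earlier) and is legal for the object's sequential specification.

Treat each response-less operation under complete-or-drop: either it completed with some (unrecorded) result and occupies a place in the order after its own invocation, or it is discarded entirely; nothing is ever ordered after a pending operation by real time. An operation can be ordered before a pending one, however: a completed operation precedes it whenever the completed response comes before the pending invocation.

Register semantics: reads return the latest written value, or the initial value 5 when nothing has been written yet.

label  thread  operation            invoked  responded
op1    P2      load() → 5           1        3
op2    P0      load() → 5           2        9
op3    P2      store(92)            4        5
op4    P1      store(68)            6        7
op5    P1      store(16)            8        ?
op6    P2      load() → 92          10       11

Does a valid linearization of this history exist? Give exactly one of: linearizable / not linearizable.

cut after 10 events: linearizable; cut after 11 events (op6 responds, time 11): not linearizable
all 4 real-time-respecting orders fail — 5 completed register operations, no legal replay
every completion of the 1 pending operation (op5) was checked; none linearizes
for example op1, op2, op3, op4, op6 (pending dropped) fails at step 5: op6 load() → 92 is not legal there
for example op1, op3, op2, op4, op6 (pending dropped) fails at step 3: op2 load() → 5 is not legal there

not linearizable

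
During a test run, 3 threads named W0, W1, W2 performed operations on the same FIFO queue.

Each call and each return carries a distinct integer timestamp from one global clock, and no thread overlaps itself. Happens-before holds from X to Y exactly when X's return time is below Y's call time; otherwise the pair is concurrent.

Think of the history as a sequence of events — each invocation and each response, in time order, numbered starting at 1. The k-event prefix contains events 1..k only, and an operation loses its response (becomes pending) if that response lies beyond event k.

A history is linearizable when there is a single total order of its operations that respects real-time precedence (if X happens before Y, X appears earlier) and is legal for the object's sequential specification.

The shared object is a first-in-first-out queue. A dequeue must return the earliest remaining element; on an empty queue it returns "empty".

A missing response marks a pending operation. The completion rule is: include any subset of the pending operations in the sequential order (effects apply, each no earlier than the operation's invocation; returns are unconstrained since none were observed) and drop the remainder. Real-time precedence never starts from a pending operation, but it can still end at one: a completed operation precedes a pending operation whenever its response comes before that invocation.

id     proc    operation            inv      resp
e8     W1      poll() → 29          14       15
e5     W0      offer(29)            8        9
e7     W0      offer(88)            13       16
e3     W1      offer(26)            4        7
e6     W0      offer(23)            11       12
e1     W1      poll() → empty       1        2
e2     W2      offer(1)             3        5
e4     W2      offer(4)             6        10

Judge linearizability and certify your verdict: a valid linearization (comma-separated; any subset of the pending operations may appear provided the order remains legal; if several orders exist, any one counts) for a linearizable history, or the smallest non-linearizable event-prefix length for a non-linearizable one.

not linearizable — minimal violating prefix: 15 events

the violation lands at event 15, e8's response at time 15: events 1..14 linearize, events 1..15 do not
the 7 completed operations admit 5 real-time orders; each fails the FIFO queue replay
including or dropping the 1 pending operation (e7) in any combination fails
for example e1, e2, e3, e4, e5, e6, e8 (pending dropped) fails at step 7: e8 poll() → 29 is not legal there
for example e1, e2, e3, e5, e4, e6, e8 (pending dropped) fails at step 7: e8 poll() → 29 is not legal there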